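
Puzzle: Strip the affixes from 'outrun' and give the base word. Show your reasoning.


Remove prefix 'out' from 'outrun' to get root 'run'.

run


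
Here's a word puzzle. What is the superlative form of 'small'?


Apply superlative formation (add -est): 'small' -> 'smallest'.

smallest


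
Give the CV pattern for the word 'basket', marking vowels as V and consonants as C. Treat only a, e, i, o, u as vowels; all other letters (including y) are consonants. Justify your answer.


Letter mapping: b = C, a = V, s = C, k = C, e = V, t = C.

CVCCVC


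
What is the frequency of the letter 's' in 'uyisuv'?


Letter 's' in 'uyisuv': found at position(s) 4 = 1 occurrence(s).

1


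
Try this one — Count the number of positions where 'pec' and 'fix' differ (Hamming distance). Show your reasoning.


Alignment:
Position 1: 'p' vs 'f' = DIFFER
Position 2: 'e' vs 'i' = DIFFER
Position 3: 'c' vs 'x' = DIFFER
Total differences: 3

3


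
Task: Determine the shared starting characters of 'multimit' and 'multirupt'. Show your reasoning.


Compare from the start: 5 characters match: 'multi'. Mismatch at position 6: 'm' vs 'r'.

multi


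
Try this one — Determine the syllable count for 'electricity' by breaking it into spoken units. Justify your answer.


Break 'electricity' into syllables: e-lec-tric-i-ty -> e | lec | tric | i | ty = 5 syllables

5 syllables


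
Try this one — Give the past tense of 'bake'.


Apply rule: Add -d (word ends in -e). 'bake' becomes 'baked'.

baked


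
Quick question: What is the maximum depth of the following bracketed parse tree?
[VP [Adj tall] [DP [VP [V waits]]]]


Count bracket nesting levels:
'[' at pos 0: depth = 1
'[' at pos 4: depth = 2
'[' at pos 15: depth = 2
'[' at pos 19: depth = 3
'[' at pos 23: depth = 4
Maximum depth reached: 4

4


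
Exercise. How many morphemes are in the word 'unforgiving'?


Decomposition: un- (prefix) + forgive (root) + -ing (suffix) = 3 morpheme(s)

3 morphemes


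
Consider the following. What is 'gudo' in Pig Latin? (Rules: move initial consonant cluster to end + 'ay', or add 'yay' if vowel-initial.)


'gudo': move consonant cluster 'g' to end and add 'ay': 'udogay'.

udogay


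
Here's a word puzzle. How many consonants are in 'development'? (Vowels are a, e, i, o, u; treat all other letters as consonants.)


Consonants in 'development': d, v, l, p, m, n, t = 7 consonants.

7


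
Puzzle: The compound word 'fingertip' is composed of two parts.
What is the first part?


Split 'fingertip' into 'finger' + 'tip'. The first part is 'finger'.

finger


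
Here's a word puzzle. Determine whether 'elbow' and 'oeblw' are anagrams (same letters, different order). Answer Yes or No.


Sorted letters of 'elbow': 'below'
Sorted letters of 'oeblw': 'below'
They match.

Yes


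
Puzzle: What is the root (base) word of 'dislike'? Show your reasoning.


Remove prefix 'dis' from 'dislike' to get root 'like'.

like


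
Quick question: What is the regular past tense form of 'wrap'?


Apply rule: Double final consonant and add -ed. 'wrap' becomes 'wrapped'.

wrapped


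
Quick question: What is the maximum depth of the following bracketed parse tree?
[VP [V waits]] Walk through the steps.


Count bracket nesting levels:
'[' at pos 0: depth = 1
'[' at pos 4: depth = 2
Maximum depth reached: 2

2


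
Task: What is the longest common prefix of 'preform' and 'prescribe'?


Compare from the start: 3 characters match: 'pre'. Mismatch at position 4: 'f' vs 's'.

pre


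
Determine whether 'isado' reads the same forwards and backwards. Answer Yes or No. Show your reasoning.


Forward: 'isado'
Reversed: 'odasi'
They differ.

No


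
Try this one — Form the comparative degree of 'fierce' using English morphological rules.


Apply comparative formation (ends in e: add -r): 'fierce' -> 'fiercer'.

fiercer


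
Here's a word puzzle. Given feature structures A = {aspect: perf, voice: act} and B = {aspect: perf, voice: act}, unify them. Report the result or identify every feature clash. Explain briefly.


Compare features:
aspect: A=perf vs B=perf -> unified: perf
voice: A=act vs B=act -> unified: act
No clashes found.

Unified: {aspect: perf, voice: act}


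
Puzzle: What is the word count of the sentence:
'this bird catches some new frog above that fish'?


Split into words: this | bird | catches | some | new | frog | above | that | fish = 9 words.

9


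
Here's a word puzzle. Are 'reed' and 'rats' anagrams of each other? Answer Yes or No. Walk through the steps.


Sorted letters of 'reed': 'deer'
Sorted letters of 'rats': 'arst'
They do not match.

No


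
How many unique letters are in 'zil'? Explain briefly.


Unique letters in 'zil': {i, l, z} = 3 distinct letters.

3


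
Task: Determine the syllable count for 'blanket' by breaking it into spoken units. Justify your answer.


Break 'blanket' into syllables: blan-ket -> blan | ket = 2 syllables

2 syllables


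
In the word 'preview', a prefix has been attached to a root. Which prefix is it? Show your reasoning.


The word 'preview' = 'pre' (prefix) + 'view' (root). The prefix is 'pre'.

pre


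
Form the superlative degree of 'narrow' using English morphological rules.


Apply superlative formation (add -est): 'narrow' -> 'narrowest'.

narrowest


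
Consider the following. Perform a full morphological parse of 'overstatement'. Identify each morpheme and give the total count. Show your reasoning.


Step 1: Identify prefix: 'over' (meaning: excessively)
Step 2: Identify root: 'state'
Step 3: Identify suffix(es): 'ment'
Decomposition: over- (prefix: excessively) + state (root) + -ment (suffix: action/result)
Total morphemes: 3

3 morphemes (over- (prefix: excessively) + state (root) + -ment (suffix: action/result))


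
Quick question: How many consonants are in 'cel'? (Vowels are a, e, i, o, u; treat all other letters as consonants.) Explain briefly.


Consonants in 'cel': c, l = 2 consonants.

2


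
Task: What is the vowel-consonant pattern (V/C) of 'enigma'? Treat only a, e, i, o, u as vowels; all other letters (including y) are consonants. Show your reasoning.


Letter mapping: e = V, n = C, i = V, g = C, m = C, a = V.

VCVCCV


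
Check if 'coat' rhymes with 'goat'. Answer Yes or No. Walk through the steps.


Rime (stressed vowel + following sounds) of 'coat': -oat = /oʊt/
Rime of 'goat': -oat = /oʊt/
/oʊt/ and /oʊt/ are the same ending sound, so the words rhyme.

Yes


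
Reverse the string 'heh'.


Reverse 'heh' character by character: 'heh'.

heh


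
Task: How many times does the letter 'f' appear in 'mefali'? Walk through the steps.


Letter 'f' in 'mefali': found at position(s) 3 = 1 occurrence(s).

1


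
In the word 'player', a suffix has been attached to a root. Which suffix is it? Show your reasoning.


The word 'player' = 'play' (root) + '-er' (suffix). The suffix is '-er'.

er


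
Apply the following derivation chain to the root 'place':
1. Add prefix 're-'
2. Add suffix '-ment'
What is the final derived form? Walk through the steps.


Step 1: Add prefix 're-' to 'place' = 'replace'
Step 2: Add suffix '-ment' to 'replace' = 'replacement'

replacement


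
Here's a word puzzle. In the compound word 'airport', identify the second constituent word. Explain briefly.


Split 'airport' into 'air' + 'port'. The second part is 'port'.

port


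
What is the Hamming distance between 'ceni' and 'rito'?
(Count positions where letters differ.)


Alignment:
Position 1: 'c' vs 'r' = DIFFER
Position 2: 'e' vs 'i' = DIFFER
Position 3: 'n' vs 't' = DIFFER
Position 4: 'i' vs 'o' = DIFFER
Total differences: 4

4


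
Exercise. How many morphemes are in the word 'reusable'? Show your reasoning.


Decomposition: re- (prefix) + use (root) + -able (suffix) = 3 morpheme(s)

3 morphemes


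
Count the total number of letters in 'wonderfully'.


Spell out 'wonderfully' and number each letter: w(1), o(2), n(3), d(4), e(5), r(6), f(7), u(8), l(9), l(10), y(11). Total: 11 letters.

11


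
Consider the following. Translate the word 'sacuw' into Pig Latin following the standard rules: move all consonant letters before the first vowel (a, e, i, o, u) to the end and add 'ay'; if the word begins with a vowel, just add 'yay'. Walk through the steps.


'sacuw': move consonant cluster 's' to end and add 'ay': 'acuwsay'.

acuwsay


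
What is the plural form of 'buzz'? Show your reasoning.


Apply rule: Add -es (sibilant/fricative ending). 'buzz' becomes 'buzzes'.

buzzes


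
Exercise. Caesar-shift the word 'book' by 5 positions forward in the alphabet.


Shift each letter by 5: b -> g, o -> t, o -> t, k -> p. Result: 'gttp'.

gttp


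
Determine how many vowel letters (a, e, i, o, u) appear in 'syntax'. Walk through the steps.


Vowels in 'syntax': a = 1 vowels.

1


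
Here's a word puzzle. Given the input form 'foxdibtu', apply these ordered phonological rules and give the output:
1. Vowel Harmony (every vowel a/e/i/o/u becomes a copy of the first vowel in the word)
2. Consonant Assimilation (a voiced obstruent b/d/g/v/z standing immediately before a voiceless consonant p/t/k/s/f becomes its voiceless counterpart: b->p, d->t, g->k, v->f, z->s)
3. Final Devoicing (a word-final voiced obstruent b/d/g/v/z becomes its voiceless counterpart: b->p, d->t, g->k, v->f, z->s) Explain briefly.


Starting form: 'foxdibtu'
Rule 1: Vowel Harmony: all vowels become 'o' (matching first vowel). 'foxdibtu' -> 'foxdobto'
Rule 2: Consonant Assimilation: voiced obstruent before voiceless consonant becomes voiceless ('bt' -> 'pt'). 'foxdobto' -> 'foxdopto'
Rule 3: Final Devoicing: the word ends in the vowel 'o', not a consonant. No change.
Final form: 'foxdopto'

foxdopto


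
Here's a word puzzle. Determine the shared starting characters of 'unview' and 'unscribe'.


Compare from the start: 2 characters match: 'un'. Mismatch at position 3: 'v' vs 's'.

un


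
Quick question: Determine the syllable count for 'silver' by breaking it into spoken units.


Break 'silver' into syllables: sil-ver -> sil | ver = 2 syllables

2 syllables


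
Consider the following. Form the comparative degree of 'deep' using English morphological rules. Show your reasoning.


Apply comparative formation (add -er): 'deep' -> 'deeper'.

deeper


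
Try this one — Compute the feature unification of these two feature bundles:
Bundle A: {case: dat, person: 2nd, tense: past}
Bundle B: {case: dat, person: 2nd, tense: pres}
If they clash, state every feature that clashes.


Compare features:
case: A=dat vs B=dat -> unified: dat
person: A=2nd vs B=2nd -> unified: 2nd
tense: A=past vs B=pres -> CLASH
Clash detected on feature 'tense' (past vs pres); unification fails.

CLASH on 'tense' (past vs pres)


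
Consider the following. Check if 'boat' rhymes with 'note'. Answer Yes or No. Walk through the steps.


Rime (stressed vowel + following sounds) of 'boat': -oat = /oʊt/
Rime of 'note': -ote = /oʊt/
/oʊt/ and /oʊt/ are the same ending sound, so the words rhyme.

Yes


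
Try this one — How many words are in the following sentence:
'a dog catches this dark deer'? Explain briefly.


Split into words: a | dog | catches | this | dark | deer = 6 words.

6


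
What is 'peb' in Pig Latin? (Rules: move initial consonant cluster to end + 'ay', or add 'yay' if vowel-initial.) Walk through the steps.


'peb': move consonant cluster 'p' to end and add 'ay': 'ebpay'.

ebpay


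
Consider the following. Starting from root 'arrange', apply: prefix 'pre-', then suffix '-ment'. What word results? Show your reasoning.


Step 1: Add prefix 'pre-' to 'arrange' = 'prearrange'
Step 2: Add suffix '-ment' to 'prearrange' = 'prearrangement'

prearrangement


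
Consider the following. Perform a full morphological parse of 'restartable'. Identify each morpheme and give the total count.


Step 1: Identify prefix: 're' (meaning: again)
Step 2: Identify root: 'start'
Step 3: Identify suffix(es): 'able'
Decomposition: re- (prefix: again) + start (root) + -able (suffix: capable of)
Total morphemes: 3

3 morphemes (re- (prefix: again) + start (root) + -able (suffix: capable of))


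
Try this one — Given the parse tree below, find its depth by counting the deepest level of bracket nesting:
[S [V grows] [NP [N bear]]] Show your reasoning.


Count bracket nesting levels:
'[' at pos 0: depth = 1
'[' at pos 3: depth = 2
'[' at pos 13: depth = 2
'[' at pos 17: depth = 3
Maximum depth reached: 3

3


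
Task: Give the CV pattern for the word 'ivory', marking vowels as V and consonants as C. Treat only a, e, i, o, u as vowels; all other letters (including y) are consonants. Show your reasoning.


Letter mapping: i = V, v = C, o = V, r = C, y = C.

VCVCC


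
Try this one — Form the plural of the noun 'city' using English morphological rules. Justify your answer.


Apply rule: Change -y to -ies (consonant + y). 'city' becomes 'cities'.

cities


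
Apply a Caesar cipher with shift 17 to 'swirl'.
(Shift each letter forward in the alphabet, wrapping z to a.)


Shift each letter by 17: s -> j, w -> n, i -> z, r -> i, l -> c. Result: 'jnzic'.

jnzic


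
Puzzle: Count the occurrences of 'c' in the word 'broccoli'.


Letter 'c' in 'broccoli': found at position(s) 4, 5 = 2 occurrence(s).

2


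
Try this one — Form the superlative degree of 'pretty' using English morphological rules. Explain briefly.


Apply superlative formation (consonant + y: change y to i, add -est): 'pretty' -> 'prettiest'.

prettiest


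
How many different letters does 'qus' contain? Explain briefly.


Unique letters in 'qus': {q, s, u} = 3 distinct letters.

3


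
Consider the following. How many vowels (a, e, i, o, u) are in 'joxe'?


Vowels in 'joxe': o, e = 2 vowels.

2


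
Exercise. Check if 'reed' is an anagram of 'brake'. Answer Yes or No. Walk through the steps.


Sorted letters of 'reed': 'deer'
Sorted letters of 'brake': 'abekr'
They do not match.

No


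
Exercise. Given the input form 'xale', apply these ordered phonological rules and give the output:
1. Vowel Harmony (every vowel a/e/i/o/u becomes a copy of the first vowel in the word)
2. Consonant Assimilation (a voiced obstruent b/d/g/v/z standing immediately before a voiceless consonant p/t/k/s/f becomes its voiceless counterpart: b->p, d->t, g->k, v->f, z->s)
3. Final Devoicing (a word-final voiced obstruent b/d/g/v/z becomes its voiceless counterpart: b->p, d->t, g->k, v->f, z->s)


Starting form: 'xale'
Rule 1: Vowel Harmony: all vowels become 'a' (matching first vowel). 'xale' -> 'xala'
Rule 2: Consonant Assimilation: no voiced obstruent (b/d/g/v/z) stands immediately before a voiceless consonant (p/t/k/s/f). No change.
Rule 3: Final Devoicing: the word ends in the vowel 'a', not a consonant. No change.
Final form: 'xala'

xala


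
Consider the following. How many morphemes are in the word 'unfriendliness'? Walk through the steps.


Decomposition: un- (prefix) + friend (root) + -ly (suffix) + -ness (suffix) = 4 morpheme(s)

4 morphemes


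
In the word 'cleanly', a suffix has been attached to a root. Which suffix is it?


The word 'cleanly' = 'clean' (root) + '-ly' (suffix). The suffix is '-ly'.

ly


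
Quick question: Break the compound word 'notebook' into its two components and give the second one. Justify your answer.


Split 'notebook' into 'note' + 'book'. The second part is 'book'.

book


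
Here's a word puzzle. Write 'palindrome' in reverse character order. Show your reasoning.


Reverse 'palindrome' character by character: 'emordnilap'.

emordnilap


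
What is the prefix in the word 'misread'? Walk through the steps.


The word 'misread' = 'mis' (prefix) + 'read' (root). The prefix is 'mis'.

mis


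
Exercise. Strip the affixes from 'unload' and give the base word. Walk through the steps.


Remove prefix 'un' from 'unload' to get root 'load'.

load


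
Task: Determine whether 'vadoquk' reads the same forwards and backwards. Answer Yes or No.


Forward: 'vadoquk'
Reversed: 'kuqodav'
They differ.

No


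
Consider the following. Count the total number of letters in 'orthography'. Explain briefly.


Spell out 'orthography' and number each letter: o(1), r(2), t(3), h(4), o(5), g(6), r(7), a(8), p(9), h(10), y(11). Total: 11 letters.

11


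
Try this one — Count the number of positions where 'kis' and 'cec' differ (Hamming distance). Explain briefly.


Alignment:
Position 1: 'k' vs 'c' = DIFFER
Position 2: 'i' vs 'e' = DIFFER
Position 3: 's' vs 'c' = DIFFER
Total differences: 3

3


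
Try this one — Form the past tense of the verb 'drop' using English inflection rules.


Apply rule: Double final consonant and add -ed. 'drop' becomes 'dropped'.

dropped


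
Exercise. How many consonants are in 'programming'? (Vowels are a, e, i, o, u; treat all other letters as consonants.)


Consonants in 'programming': p, r, g, r, m, m, n, g = 8 consonants.

8


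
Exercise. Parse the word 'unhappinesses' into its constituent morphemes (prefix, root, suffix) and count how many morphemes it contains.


Step 1: Identify prefix: 'un' (meaning: not/reverse)
Step 2: Identify root: 'happy'
Step 3: Identify suffix(es): 'ness, es'
Decomposition: un- (prefix: not/reverse) + happy (root) + -ness (suffix: state of) + -es (plural)
Total morphemes: 4

4 morphemes (un- (prefix: not/reverse) + happy (root) + -ness (suffix: state of) + -es (plural))


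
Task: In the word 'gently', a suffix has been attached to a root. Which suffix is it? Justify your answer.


The word 'gently' = 'gentle' (root) + '-ly' (suffix). The suffix is '-ly'.

ly


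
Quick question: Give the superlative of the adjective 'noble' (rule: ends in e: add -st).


Apply superlative formation (ends in e: add -st): 'noble' -> 'noblest'.

noblest


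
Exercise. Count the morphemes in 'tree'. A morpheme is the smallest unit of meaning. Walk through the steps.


Decomposition: tree (free morpheme) = 1 morpheme(s)

1 morphemes


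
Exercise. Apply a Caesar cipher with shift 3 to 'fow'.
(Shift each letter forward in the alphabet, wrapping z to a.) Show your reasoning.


Shift each letter by 3: f -> i, o -> r, w -> z. Result: 'irz'.

irz


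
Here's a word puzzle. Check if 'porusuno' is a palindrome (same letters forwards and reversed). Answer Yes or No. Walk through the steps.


Forward: 'porusuno'
Reversed: 'onusurop'
They differ.

No


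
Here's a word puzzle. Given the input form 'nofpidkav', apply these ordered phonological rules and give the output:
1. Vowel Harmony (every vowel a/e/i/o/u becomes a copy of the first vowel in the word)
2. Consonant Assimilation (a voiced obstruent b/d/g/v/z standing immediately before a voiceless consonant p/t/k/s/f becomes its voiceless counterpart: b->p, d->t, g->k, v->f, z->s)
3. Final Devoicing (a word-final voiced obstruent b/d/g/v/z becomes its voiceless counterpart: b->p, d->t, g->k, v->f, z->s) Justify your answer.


Starting form: 'nofpidkav'
Rule 1: Vowel Harmony: all vowels become 'o' (matching first vowel). 'nofpidkav' -> 'nofpodkov'
Rule 2: Consonant Assimilation: voiced obstruent before voiceless consonant becomes voiceless ('dk' -> 'tk'). 'nofpodkov' -> 'nofpotkov'
Rule 3: Final Devoicing: word-final voiced obstruent 'v' becomes voiceless 'f'. 'nofpotkov' -> 'nofpotkof'
Final form: 'nofpotkof'

nofpotkof


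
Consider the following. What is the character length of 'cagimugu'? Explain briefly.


Spell out 'cagimugu' and number each letter: c(1), a(2), g(3), i(4), m(5), u(6), g(7), u(8). Total: 8 letters.

8


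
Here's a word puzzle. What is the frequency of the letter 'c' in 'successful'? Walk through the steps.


Letter 'c' in 'successful': found at position(s) 3, 4 = 2 occurrence(s).

2


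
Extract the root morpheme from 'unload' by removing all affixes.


Remove prefix 'un' from 'unload' to get root 'load'.

load


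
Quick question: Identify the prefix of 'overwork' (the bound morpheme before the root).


The word 'overwork' = 'over' (prefix) + 'work' (root). The prefix is 'over'.

over


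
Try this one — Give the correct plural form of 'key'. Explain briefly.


Apply rule: Add -s. 'key' becomes 'keys'.

keys


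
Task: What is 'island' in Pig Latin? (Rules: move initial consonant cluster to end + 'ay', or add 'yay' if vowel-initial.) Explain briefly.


'island' starts with a vowel, so add 'yay': 'islandyay'.

islandyay


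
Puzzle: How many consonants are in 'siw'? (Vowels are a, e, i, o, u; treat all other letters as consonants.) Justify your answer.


Consonants in 'siw': s, w = 2 consonants.

2


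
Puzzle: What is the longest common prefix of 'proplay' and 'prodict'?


Compare from the start: 3 characters match: 'pro'. Mismatch at position 4: 'p' vs 'd'.

pro


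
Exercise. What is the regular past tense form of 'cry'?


Apply rule: Change -y to -ied. 'cry' becomes 'cried'.

cried


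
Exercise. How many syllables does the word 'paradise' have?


Break 'paradise' into syllables: par-a-dise -> par | a | dise = 3 syllables

3 syllables


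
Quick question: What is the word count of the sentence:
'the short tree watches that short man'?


Split into words: the | short | tree | watches | that | short | man = 7 words.

7


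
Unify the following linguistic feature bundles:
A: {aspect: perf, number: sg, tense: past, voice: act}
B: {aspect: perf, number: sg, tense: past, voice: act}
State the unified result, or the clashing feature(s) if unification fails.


Compare features:
aspect: A=perf vs B=perf -> unified: perf
number: A=sg vs B=sg -> unified: sg
tense: A=past vs B=past -> unified: past
voice: A=act vs B=act -> unified: act
No clashes found.

Unified: {aspect: perf, number: sg, tense: past, voice: act}


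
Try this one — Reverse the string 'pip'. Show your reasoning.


Reverse 'pip' character by character: 'pip'.

pip


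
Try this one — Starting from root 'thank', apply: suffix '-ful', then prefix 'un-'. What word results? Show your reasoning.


Step 1: Add suffix '-ful' to 'thank' = 'thankful'
Step 2: Add prefix 'un-' to 'thankful' = 'unthankful'

unthankful


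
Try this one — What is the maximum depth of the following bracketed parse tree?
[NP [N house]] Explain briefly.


Count bracket nesting levels:
'[' at pos 0: depth = 1
'[' at pos 4: depth = 2
Maximum depth reached: 2

2


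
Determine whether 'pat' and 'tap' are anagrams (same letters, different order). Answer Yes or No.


Sorted letters of 'pat': 'apt'
Sorted letters of 'tap': 'apt'
They match.

Yes


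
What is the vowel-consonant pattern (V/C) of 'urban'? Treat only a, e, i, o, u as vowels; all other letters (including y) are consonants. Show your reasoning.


Letter mapping: u = V, r = C, b = C, a = V, n = C.

VCCVC


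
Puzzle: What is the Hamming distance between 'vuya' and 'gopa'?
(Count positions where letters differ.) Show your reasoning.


Alignment:
Position 1: 'v' vs 'g' = DIFFER
Position 2: 'u' vs 'o' = DIFFER
Position 3: 'y' vs 'p' = DIFFER
Position 4: 'a' vs 'a' = match
Total differences: 3

3


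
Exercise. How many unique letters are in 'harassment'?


Unique letters in 'harassment': {a, e, h, m, n, r, s, t} = 8 distinct letters.

8


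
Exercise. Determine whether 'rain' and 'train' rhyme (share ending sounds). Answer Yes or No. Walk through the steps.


Rime (stressed vowel + following sounds) of 'rain': -ain = /eɪn/
Rime of 'train': -ain = /eɪn/
/eɪn/ and /eɪn/ are the same ending sound, so the words rhyme.

Yes


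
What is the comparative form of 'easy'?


Apply comparative formation (consonant + y: change y to i, add -er): 'easy' -> 'easier'.

easier


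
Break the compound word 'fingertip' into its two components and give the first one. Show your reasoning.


Split 'fingertip' into 'finger' + 'tip'. The first part is 'finger'.

finger


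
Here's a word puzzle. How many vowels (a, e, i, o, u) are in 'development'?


Vowels in 'development': e, e, o, e = 4 vowels.

4


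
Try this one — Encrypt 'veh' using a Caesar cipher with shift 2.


Shift each letter by 2: v -> x, e -> g, h -> j. Result: 'xgj'.

xgj


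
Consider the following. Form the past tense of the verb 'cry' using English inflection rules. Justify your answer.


Apply rule: Change -y to -ied. 'cry' becomes 'cried'.

cried


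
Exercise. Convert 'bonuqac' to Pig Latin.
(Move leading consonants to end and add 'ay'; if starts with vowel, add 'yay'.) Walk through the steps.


'bonuqac': move consonant cluster 'b' to end and add 'ay': 'onuqacbay'.

onuqacbay


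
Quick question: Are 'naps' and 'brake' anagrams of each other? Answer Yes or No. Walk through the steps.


Sorted letters of 'naps': 'anps'
Sorted letters of 'brake': 'abekr'
They do not match.

No


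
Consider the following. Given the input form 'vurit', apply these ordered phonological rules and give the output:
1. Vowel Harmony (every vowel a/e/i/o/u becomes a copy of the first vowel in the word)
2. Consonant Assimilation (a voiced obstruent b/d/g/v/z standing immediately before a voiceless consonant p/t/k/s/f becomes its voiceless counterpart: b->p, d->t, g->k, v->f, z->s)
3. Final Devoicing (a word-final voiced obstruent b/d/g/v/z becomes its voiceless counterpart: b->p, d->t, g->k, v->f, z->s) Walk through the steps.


Starting form: 'vurit'
Rule 1: Vowel Harmony: all vowels become 'u' (matching first vowel). 'vurit' -> 'vurut'
Rule 2: Consonant Assimilation: no voiced obstruent (b/d/g/v/z) stands immediately before a voiceless consonant (p/t/k/s/f). No change.
Rule 3: Final Devoicing: final consonant 't' is not one of the voiced obstruents b/d/g/v/z. No change.
Final form: 'vurut'

vurut


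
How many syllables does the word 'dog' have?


Break 'dog' into syllables: dog -> dog = 1 syllable

1 syllable


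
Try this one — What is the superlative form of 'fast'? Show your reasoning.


Apply superlative formation (add -est): 'fast' -> 'fastest'.

fastest


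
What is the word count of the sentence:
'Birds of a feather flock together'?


Split into words: Birds | of | a | feather | flock | together = 6 words.

6


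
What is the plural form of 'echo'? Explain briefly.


Apply rule: Add -es (consonant + o). 'echo' becomes 'echoes'.

echoes


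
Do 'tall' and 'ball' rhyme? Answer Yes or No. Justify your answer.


Rime (stressed vowel + following sounds) of 'tall': -all = /ɔːl/
Rime of 'ball': -all = /ɔːl/
/ɔːl/ and /ɔːl/ are the same ending sound, so the words rhyme.

Yes


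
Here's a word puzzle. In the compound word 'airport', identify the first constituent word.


Split 'airport' into 'air' + 'port'. The first part is 'air'.

air


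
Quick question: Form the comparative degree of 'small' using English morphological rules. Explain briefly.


Apply comparative formation (add -er): 'small' -> 'smaller'.

smaller


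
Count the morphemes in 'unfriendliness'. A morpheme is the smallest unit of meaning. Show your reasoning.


Decomposition: un- (prefix) + friend (root) + -ly (suffix) + -ness (suffix) = 4 morpheme(s)

4 morphemes


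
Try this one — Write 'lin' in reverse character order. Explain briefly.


Reverse 'lin' character by character: 'nil'.

nil


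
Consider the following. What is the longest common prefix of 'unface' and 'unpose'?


Compare from the start: 2 characters match: 'un'. Mismatch at position 3: 'f' vs 'p'.

un


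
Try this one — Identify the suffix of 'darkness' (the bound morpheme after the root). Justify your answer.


The word 'darkness' = 'dark' (root) + '-ness' (suffix). The suffix is '-ness'.

ness


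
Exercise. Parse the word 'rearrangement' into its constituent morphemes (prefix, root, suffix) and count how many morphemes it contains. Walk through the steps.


Step 1: Identify prefix: 're' (meaning: again)
Step 2: Identify root: 'arrange'
Step 3: Identify suffix(es): 'ment'
Decomposition: re- (prefix: again) + arrange (root) + -ment (suffix: action/result)
Total morphemes: 3

3 morphemes (re- (prefix: again) + arrange (root) + -ment (suffix: action/result))


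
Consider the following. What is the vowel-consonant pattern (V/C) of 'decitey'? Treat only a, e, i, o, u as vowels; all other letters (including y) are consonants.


Letter mapping: d = C, e = V, c = C, i = V, t = C, e = V, y = C.

CVCVCVC


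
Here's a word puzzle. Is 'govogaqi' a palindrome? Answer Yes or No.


Forward: 'govogaqi'
Reversed: 'iqagovog'
They differ.

No


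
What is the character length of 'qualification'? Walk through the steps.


Spell out 'qualification' and number each letter: q(1), u(2), a(3), l(4), i(5), f(6), i(7), c(8), a(9), t(10), i(11), o(12), n(13). Total: 13 letters.

13


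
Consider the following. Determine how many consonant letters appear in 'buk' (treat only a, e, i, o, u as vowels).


Consonants in 'buk': b, k = 2 consonants.

2


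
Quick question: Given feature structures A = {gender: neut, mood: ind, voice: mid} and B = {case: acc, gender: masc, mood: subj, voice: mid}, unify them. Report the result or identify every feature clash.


Compare features:
case: A=_ vs B=acc -> unified: acc
gender: A=neut vs B=masc -> CLASH
mood: A=ind vs B=subj -> CLASH
voice: A=mid vs B=mid -> unified: mid
Clashes detected on features 'gender' (neut vs masc) and 'mood' (ind vs subj); unification fails.

CLASH on 'gender' (neut vs masc) and 'mood' (ind vs subj)


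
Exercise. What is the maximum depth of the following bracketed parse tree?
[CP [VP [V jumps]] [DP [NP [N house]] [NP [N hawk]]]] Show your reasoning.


Count bracket nesting levels:
'[' at pos 0: depth = 1
'[' at pos 4: depth = 2
'[' at pos 8: depth = 3
'[' at pos 19: depth = 2
'[' at pos 23: depth = 3
'[' at pos 27: depth = 4
'[' at pos 38: depth = 3
'[' at pos 42: depth = 4
Maximum depth reached: 4

4


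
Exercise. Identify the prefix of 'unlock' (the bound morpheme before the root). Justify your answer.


The word 'unlock' = 'un' (prefix) + 'lock' (root). The prefix is 'un'.

un


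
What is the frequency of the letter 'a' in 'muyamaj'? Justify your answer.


Letter 'a' in 'muyamaj': found at position(s) 4, 6 = 2 occurrence(s).

2


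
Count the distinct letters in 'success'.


Unique letters in 'success': {c, e, s, u} = 4 distinct letters.

4


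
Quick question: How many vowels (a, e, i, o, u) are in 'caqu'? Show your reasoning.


Vowels in 'caqu': a, u = 2 vowels.

2


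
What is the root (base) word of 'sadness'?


Remove suffix '-ness' from 'sadness' to get root 'sad'.

sad


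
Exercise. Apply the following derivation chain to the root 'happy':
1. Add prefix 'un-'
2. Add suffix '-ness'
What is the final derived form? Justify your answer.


Step 1: Add prefix 'un-' to 'happy' = 'unhappy'
Step 2: Add suffix '-ness' to 'unhappy' = 'unhappiness'

unhappiness


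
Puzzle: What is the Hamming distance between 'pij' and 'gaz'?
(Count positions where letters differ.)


Alignment:
Position 1: 'p' vs 'g' = DIFFER
Position 2: 'i' vs 'a' = DIFFER
Position 3: 'j' vs 'z' = DIFFER
Total differences: 3

3


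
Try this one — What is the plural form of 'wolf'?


Apply rule: Change -f to -ves. 'wolf' becomes 'wolves'.

wolves


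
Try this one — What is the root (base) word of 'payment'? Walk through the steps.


Remove suffix '-ment' from 'payment' to get root 'pay'.

pay


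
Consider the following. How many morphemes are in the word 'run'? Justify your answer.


Decomposition: run (free morpheme) = 1 morpheme(s)

1 morphemes


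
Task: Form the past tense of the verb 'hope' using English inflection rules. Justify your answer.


Apply rule: Add -d (word ends in -e). 'hope' becomes 'hoped'.

hoped


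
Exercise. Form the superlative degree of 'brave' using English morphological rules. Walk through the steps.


Apply superlative formation (ends in e: add -st): 'brave' -> 'bravest'.

bravest


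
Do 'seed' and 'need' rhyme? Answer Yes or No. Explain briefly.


Rime (stressed vowel + following sounds) of 'seed': -eed = /iːd/
Rime of 'need': -eed = /iːd/
/iːd/ and /iːd/ are the same ending sound, so the words rhyme.

Yes


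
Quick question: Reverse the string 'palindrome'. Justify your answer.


Reverse 'palindrome' character by character: 'emordnilap'.

emordnilap


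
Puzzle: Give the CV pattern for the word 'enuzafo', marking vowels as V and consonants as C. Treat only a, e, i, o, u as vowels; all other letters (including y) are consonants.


Letter mapping: e = V, n = C, u = V, z = C, a = V, f = C, o = V.

VCVCVCV


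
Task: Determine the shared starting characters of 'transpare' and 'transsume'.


Compare from the start: 5 characters match: 'trans'. Mismatch at position 6: 'p' vs 's'.

trans


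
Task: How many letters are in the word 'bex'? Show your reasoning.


Spell out 'bex' and number each letter: b(1), e(2), x(3). Total: 3 letters.

3


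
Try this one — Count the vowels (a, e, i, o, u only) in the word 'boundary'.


Vowels in 'boundary': o, u, a = 3 vowels.

3


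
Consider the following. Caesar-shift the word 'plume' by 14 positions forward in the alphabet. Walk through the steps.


Shift each letter by 14: p -> d, l -> z, u -> i, m -> a, e -> s. Result: 'dzias'.

dzias


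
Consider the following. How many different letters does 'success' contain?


Unique letters in 'success': {c, e, s, u} = 4 distinct letters.

4


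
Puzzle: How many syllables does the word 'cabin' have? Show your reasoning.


Break 'cabin' into syllables: cab-in -> cab | in = 2 syllables

2 syllables


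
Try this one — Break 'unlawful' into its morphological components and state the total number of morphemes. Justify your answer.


Step 1: Identify prefix: 'un' (meaning: not/reverse)
Step 2: Identify root: 'law'
Step 3: Identify suffix(es): 'ful'
Decomposition: un- (prefix: not/reverse) + law (root) + -ful (suffix: full of)
Total morphemes: 3

3 morphemes (un- (prefix: not/reverse) + law (root) + -ful (suffix: full of))


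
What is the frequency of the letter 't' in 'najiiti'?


Letter 't' in 'najiiti': found at position(s) 6 = 1 occurrence(s).

1


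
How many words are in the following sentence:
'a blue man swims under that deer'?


Split into words: a | blue | man | swims | under | that | deer = 7 words.

7


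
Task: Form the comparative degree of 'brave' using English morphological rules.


Apply comparative formation (ends in e: add -r): 'brave' -> 'braver'.

braver


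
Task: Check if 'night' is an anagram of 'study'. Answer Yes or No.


Sorted letters of 'night': 'ghint'
Sorted letters of 'study': 'dstuy'
They do not match.

No


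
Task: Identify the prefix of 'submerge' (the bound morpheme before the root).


The word 'submerge' = 'sub' (prefix) + 'merge' (root). The prefix is 'sub'.

sub


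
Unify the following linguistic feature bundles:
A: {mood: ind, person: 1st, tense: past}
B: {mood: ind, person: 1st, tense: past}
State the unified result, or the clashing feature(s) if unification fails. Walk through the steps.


Compare features:
mood: A=ind vs B=ind -> unified: ind
person: A=1st vs B=1st -> unified: 1st
tense: A=past vs B=past -> unified: past
No clashes found.

Unified: {mood: ind, person: 1st, tense: past}


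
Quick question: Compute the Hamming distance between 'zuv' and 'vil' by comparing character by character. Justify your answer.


Alignment:
Position 1: 'z' vs 'v' = DIFFER
Position 2: 'u' vs 'i' = DIFFER
Position 3: 'v' vs 'l' = DIFFER
Total differences: 3

3


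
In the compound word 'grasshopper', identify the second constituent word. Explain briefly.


Split 'grasshopper' into 'grass' + 'hopper'. The second part is 'hopper'.

hopper


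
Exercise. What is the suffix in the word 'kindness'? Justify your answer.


The word 'kindness' = 'kind' (root) + '-ness' (suffix). The suffix is '-ness'.

ness


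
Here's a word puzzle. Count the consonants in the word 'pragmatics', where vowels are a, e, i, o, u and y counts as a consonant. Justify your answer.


Consonants in 'pragmatics': p, r, g, m, t, c, s = 7 consonants.

7


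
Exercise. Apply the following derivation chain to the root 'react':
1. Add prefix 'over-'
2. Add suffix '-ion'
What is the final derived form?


Step 1: Add prefix 'over-' to 'react' = 'overreact'
Step 2: Add suffix '-ion' to 'overreact' = 'overreaction'

overreaction


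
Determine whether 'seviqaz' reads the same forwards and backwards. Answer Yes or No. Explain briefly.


Forward: 'seviqaz'
Reversed: 'zaqives'
They differ.

No


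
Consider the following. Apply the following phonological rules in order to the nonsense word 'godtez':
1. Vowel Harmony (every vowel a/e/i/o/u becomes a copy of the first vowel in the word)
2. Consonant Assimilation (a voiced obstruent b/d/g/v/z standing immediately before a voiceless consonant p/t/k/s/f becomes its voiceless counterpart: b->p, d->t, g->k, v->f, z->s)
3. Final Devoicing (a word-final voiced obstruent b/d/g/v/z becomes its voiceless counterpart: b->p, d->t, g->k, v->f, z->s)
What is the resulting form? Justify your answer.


Starting form: 'godtez'
Rule 1: Vowel Harmony: all vowels become 'o' (matching first vowel). 'godtez' -> 'godtoz'
Rule 2: Consonant Assimilation: voiced obstruent before voiceless consonant becomes voiceless ('dt' -> 'tt'). 'godtoz' -> 'gottoz'
Rule 3: Final Devoicing: word-final voiced obstruent 'z' becomes voiceless 's'. 'gottoz' -> 'gottos'
Final form: 'gottos'

gottos


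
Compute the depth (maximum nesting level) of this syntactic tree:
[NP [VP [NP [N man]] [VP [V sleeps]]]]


Count bracket nesting levels:
'[' at pos 0: depth = 1
'[' at pos 4: depth = 2
'[' at pos 8: depth = 3
'[' at pos 12: depth = 4
'[' at pos 21: depth = 3
'[' at pos 25: depth = 4
Maximum depth reached: 4

4


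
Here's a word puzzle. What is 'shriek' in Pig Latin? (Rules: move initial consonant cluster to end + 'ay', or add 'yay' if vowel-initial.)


'shriek': move consonant cluster 'shr' to end and add 'ay': 'iekshray'.

iekshray


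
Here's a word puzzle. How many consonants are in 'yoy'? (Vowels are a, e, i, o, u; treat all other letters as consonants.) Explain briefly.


Consonants in 'yoy': y, y = 2 consonants.

2


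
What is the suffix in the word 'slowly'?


The word 'slowly' = 'slow' (root) + '-ly' (suffix). The suffix is '-ly'.

ly


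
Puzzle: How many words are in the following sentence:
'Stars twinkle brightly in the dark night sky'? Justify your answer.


Split into words: Stars | twinkle | brightly | in | the | dark | night | sky = 8 words.

8


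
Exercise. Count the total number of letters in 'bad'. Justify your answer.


Spell out 'bad' and number each letter: b(1), a(2), d(3). Total: 3 letters.

3


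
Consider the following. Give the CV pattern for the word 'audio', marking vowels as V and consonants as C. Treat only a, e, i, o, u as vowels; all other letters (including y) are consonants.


Letter mapping: a = V, u = V, d = C, i = V, o = V.

VVCVV


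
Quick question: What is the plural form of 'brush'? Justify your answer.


Apply rule: Add -es (sibilant/fricative ending). 'brush' becomes 'brushes'.

brushes


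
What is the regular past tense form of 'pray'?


Apply rule: Add -ed. 'pray' becomes 'prayed'.

prayed


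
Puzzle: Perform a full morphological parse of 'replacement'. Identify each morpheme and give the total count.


Step 1: Identify prefix: 're' (meaning: again)
Step 2: Identify root: 'place'
Step 3: Identify suffix(es): 'ment'
Decomposition: re- (prefix: again) + place (root) + -ment (suffix: action/result)
Total morphemes: 3

3 morphemes (re- (prefix: again) + place (root) + -ment (suffix: action/result))
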